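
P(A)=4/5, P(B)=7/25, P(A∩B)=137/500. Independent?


P(A)×P(B) = 28/125
P(A∩B) = 137/500
Not equal → NOT independent

No, not independent


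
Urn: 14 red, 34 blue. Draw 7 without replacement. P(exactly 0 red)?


Hypergeometric: C(14,0)×C(34,7)/C(48,7)
= 1×5379616/73629072 = 30566/418347

P(X=0) = 30566/418347 ≈ 7.31%


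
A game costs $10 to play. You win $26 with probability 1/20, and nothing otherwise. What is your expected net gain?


E[gain] = (26-10)×1/20 + (-10)×19/20
= 4/5 - 19/2 = -87/10

Expected net gain = $-87/10 ≈ $-8.70


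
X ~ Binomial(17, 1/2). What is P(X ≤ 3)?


P(X ≤ 3) = Σ P(X=i) for i=0..3
P(X=0) = 1/131072
P(X=1) = 17/131072
P(X=2) = 17/16384
P(X=3) = 85/16384
Sum = 417/65536

P(X ≤ 3) = 417/65536 ≈ 0.64%


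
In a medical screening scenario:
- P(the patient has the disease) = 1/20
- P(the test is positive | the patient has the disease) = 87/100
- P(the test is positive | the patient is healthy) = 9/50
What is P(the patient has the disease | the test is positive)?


Using Bayes' theorem:
P(A|B) = P(B|A)·P(A) / P(B)

P(the test is positive) = 87/100 × 1/20 + 9/50 × 19/20
= 87/2000 + 171/1000 = 429/2000

P(the patient has the disease|the test is positive) = (87/2000) / (429/2000) = 29/143

P(the patient has the disease|the test is positive) = 29/143 ≈ 20.28%


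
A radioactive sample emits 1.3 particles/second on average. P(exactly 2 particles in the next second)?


Poisson(λ=1.3): P(X=2) = e^(-λ)×λ^k/k!
= e^(-1.3) × 1.3^2 / 2!
≈ 0.272531793 × 1.69 / 2 ≈ 0.230289

P(X=2) ≈ 0.230289 ≈ 23.03%


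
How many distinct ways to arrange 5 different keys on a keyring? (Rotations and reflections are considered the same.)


Free circular arrangements: rotations and reflections both identified.
(n-1)!/2 = 4!/2 = 24/2 = 12

12


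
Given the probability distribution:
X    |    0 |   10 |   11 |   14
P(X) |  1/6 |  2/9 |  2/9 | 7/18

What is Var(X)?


E[X] = 91/9
E[X²] = 376/3
Var(X) = E[X²] - (E[X])² = 376/3 - 8281/81 = 1871/81

Var(X) = 1871/81 ≈ 23.0988


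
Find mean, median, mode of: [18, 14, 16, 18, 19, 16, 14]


Sorted: [14, 14, 16, 16, 18, 18, 19]
Mean = 115/7
Median = 16
Freq: {18: 2, 14: 2, 16: 2, 19: 1}
Mode: [14, 16, 18]

Mean=115/7, Median=16, Mode=[14, 16, 18]


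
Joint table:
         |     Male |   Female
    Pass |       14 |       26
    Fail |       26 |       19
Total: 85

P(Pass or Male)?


P(Pass∨Male) = P(Pass) + P(Male) - P(Pass∧Male)
= (40 + 40 - 14)/85 = 66/85

P = 66/85 ≈ 77.65%


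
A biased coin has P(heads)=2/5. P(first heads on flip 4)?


Geometric: P(X=4) = (1-p)^(k-1)×p = (3/5)^3×2/5 = 54/625

P(X=4) = 54/625 ≈ 8.64%


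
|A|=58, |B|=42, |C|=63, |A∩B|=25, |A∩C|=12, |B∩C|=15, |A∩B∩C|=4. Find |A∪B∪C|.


|A∪B∪C| = 58+42+63-25-12-15+4 = 115

|A∪B∪C| = 115


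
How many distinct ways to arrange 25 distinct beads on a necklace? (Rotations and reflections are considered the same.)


Free circular arrangements: rotations and reflections both identified.
(n-1)!/2 = 24!/2 = 620448401733239439360000/2 = 310224200866619719680000

310224200866619719680000


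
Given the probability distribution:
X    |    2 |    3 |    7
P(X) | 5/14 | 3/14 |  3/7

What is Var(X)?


E[X] = 61/14
E[X²] = 341/14
Var(X) = E[X²] - (E[X])² = 341/14 - 3721/196 = 1053/196

Var(X) = 1053/196 ≈ 5.3724


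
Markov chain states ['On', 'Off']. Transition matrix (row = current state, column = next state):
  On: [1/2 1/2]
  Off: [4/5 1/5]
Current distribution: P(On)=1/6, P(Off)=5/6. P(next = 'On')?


P(next=On) = Σᵢ P(now=i)×P(i→On)
= 1/6×1/2 + 5/6×4/5
= 1/12 + 2/3 = 3/4

P = 3/4 ≈ 0.7500


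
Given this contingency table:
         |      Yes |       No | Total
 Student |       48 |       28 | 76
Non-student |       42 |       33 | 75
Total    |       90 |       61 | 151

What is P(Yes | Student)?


P(Yes | Student) = 48/(48+28) = 48/76 = 12/19

P(Yes|Student) = 12/19 ≈ 63.16%


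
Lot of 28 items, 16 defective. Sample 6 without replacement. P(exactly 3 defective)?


Hypergeometric: C(16,3)×C(12,3)/C(28,6)
= 560×220/376740 = 880/2691

P(X=3) = 880/2691 ≈ 32.70%


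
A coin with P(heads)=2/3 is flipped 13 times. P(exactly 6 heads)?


Binomial: P(X=6) = C(13,6)×p^6×(1-p)^7
= 1716 × 64/729 × 1/2187 = 36608/531441

P(X=6) = 36608/531441 ≈ 6.89%


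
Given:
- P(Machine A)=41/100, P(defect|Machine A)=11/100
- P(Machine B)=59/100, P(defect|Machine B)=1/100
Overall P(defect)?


P(B) = Σ P(B|Aᵢ)×P(Aᵢ)
  11/100×41/100 = 451/10000
  1/100×59/100 = 59/10000
Sum = 51/1000

P(defect) = 51/1000 ≈ 5.10%


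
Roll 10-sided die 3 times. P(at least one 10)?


P(no 10)^3 = (9/10)^3 = 729/1000
P(≥1) = 1 - 729/1000 = 271/1000

P = 271/1000 ≈ 27.10%


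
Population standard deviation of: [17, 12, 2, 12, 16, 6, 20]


Mean = 85/7
  (17-85/7)²=1156/49
  (12-85/7)²=1/49
  (2-85/7)²=5041/49
  (12-85/7)²=1/49
  (16-85/7)²=729/49
  (6-85/7)²=1849/49
  (20-85/7)²=3025/49
Σ(x-μ)² = 1686/7
σ² = (1686/7)/7 = 1686/49

σ = √(1686/49) ≈ 5.8658


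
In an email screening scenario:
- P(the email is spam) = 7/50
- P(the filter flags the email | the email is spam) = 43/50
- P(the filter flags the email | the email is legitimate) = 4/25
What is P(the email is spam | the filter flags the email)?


Using Bayes' theorem:
P(A|B) = P(B|A)·P(A) / P(B)

P(the filter flags the email) = 43/50 × 7/50 + 4/25 × 43/50
= 301/2500 + 86/625 = 129/500

P(the email is spam|the filter flags the email) = (301/2500) / (129/500) = 7/15

P(the email is spam|the filter flags the email) = 7/15 ≈ 46.67%


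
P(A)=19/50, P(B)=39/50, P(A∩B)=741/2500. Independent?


P(A)×P(B) = 741/2500
P(A∩B) = 741/2500
Equal ✓ → Independent

Yes, independent


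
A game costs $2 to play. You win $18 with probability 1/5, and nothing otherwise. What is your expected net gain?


E[gain] = (18-2)×1/5 + (-2)×4/5
= 16/5 - 8/5 = 8/5

Expected net gain = $8/5 ≈ $1.60


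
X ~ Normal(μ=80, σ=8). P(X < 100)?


z = (100-80)/8 = 2.5
P(Z < 2.5) = 0.9938

P(X < 100) ≈ 0.9938


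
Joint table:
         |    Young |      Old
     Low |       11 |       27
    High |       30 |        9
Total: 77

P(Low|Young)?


P(Low|Young) = 11/(11+30) = 11/41

P = 11/41 ≈ 26.83%


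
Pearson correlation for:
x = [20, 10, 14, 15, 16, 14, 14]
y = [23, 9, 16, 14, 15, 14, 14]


n=7, Σx=103, Σy=105, Σxy=1616, Σx²=1569, Σy²=1679
r = (7×1616 - 103×105)/√((7×1569 - 103²)(7×1679 - 105²))
= 497/√(374×728) = 497/√272272 ≈ 497/521.7969 ≈ 0.9525

r ≈ 0.9525


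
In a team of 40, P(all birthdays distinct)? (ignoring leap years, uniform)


P(all different) = Π(365-i)/365 for i=0..39
= (365/365)×(364/365)×...×(326/365)
= 0.108768

P ≈ 0.1088 ≈ 10.88%


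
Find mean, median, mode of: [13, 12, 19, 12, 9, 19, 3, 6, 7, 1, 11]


Sorted: [1, 3, 6, 7, 9, 11, 12, 12, 13, 19, 19]
Mean = 112/11
Median = 11
Freq: {13: 1, 12: 2, 19: 2, 9: 1, 3: 1, 6: 1, 7: 1, 1: 1, 11: 1}
Mode: [12, 19]

Mean=112/11, Median=11, Mode=[12, 19]


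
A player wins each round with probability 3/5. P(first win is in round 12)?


Geometric: P(X=12) = (1-p)^(k-1)×p = (2/5)^11×3/5 = 6144/244140625

P(X=12) = 6144/244140625 ≈ 0.00%


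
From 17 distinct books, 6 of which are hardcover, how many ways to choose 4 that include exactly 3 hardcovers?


Choose 3 of the 6 hardcovers and 1 of the other 11 books:
C(6,3)×C(11,1) = 20×11 = 220

220


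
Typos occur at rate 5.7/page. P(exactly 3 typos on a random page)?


Poisson(λ=5.7): P(X=3) = e^(-λ)×λ^k/k!
= e^(-5.7) × 5.7^3 / 3!
≈ 0.003345965457 × 185.193 / 6 ≈ 0.103275

P(X=3) ≈ 0.103275 ≈ 10.33%


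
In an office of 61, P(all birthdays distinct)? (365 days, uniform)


P(all different) = Π(365-i)/365 for i=0..60
= (365/365)×(364/365)×...×(305/365)
= 0.004911

P ≈ 0.0049 ≈ 0.49%


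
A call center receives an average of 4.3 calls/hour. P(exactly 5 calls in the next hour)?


Poisson(λ=4.3): P(X=5) = e^(-λ)×λ^k/k!
= e^(-4.3) × 4.3^5 / 5!
≈ 0.01356855901 × 1470.08443 / 120 ≈ 0.166224

P(X=5) ≈ 0.166224 ≈ 16.62%


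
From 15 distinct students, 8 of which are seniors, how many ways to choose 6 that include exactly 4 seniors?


Choose 4 of the 8 seniors and 2 of the other 7 students:
C(8,4)×C(7,2) = 70×21 = 1470

1470


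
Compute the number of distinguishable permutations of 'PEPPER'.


Letters: 6, freq: {'P': 3, 'E': 2, 'R': 1}
6!/(3!×2!×1!) = 720/12 = 60

60


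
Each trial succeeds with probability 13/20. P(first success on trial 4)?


Geometric: P(X=4) = (1-p)^(k-1)×p = (7/20)^3×13/20 = 4459/160000

P(X=4) = 4459/160000 ≈ 2.79%


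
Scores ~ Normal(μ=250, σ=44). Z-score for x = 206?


z = (x - μ)/σ = (206 - 250)/44 = -1.0

z = -1.0


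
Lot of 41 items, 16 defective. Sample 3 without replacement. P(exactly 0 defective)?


Hypergeometric: C(16,0)×C(25,3)/C(41,3)
= 1×2300/10660 = 115/533

P(X=0) = 115/533 ≈ 21.58%


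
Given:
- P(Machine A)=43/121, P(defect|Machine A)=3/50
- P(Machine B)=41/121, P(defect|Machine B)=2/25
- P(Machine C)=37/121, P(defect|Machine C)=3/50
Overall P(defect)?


P(B) = Σ P(B|Aᵢ)×P(Aᵢ)
  3/50×43/121 = 129/6050
  2/25×41/121 = 82/3025
  3/50×37/121 = 111/6050
Sum = 202/3025

P(defect) = 202/3025 ≈ 6.68%


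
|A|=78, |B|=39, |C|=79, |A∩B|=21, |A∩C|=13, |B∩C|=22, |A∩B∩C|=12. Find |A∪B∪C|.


|A∪B∪C| = 78+39+79-21-13-22+12 = 152

|A∪B∪C| = 152


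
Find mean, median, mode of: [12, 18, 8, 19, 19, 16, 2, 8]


Sorted: [2, 8, 8, 12, 16, 18, 19, 19]
Mean = 102/8 = 51/4
Median = 14
Freq: {12: 1, 18: 1, 8: 2, 19: 2, 16: 1, 2: 1}
Mode: [8, 19]

Mean=51/4, Median=14, Mode=[8, 19]


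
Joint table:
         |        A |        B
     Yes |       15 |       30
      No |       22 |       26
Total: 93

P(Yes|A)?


P(Yes|A) = 15/(15+22) = 15/37

P = 15/37 ≈ 40.54%


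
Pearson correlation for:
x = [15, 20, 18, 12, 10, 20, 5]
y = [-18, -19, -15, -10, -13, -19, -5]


n=7, Σx=100, Σy=-99, Σxy=-1575, Σx²=1618, Σy²=1565
r = (7×(-1575) - 100×(-99))/√((7×1618 - 100²)(7×1565 - (-99)²))
= -1125/√(1326×1154) = -1125/√1530204 ≈ -1125/1237.0141 ≈ -0.9094

r ≈ -0.9094


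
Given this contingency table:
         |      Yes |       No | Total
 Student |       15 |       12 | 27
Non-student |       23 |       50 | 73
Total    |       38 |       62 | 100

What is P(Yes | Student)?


P(Yes | Student) = 15/(15+12) = 15/27 = 5/9

P(Yes|Student) = 5/9 ≈ 55.56%


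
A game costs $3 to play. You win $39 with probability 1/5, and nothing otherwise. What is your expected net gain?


E[gain] = (39-3)×1/5 + (-3)×4/5
= 36/5 - 12/5 = 24/5

Expected net gain = $24/5 ≈ $4.80


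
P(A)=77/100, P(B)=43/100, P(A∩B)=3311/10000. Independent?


P(A)×P(B) = 3311/10000
P(A∩B) = 3311/10000
Equal ✓ → Independent

Yes, independent


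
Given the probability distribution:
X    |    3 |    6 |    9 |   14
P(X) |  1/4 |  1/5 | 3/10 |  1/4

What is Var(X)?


E[X] = 163/20
E[X²] = 331/4
Var(X) = E[X²] - (E[X])² = 331/4 - 26569/400 = 6531/400

Var(X) = 6531/400 ≈ 16.3275


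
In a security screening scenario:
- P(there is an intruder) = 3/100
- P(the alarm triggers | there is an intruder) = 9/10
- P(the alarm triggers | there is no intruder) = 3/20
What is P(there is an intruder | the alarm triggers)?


Using Bayes' theorem:
P(A|B) = P(B|A)·P(A) / P(B)

P(the alarm triggers) = 9/10 × 3/100 + 3/20 × 97/100
= 27/1000 + 291/2000 = 69/400

P(there is an intruder|the alarm triggers) = (27/1000) / (69/400) = 18/115

P(there is an intruder|the alarm triggers) = 18/115 ≈ 15.65%


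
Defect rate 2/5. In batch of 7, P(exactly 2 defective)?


Binomial: P(X=2) = C(7,2)×p^2×(1-p)^5
= 21 × 4/25 × 243/3125 = 20412/78125

P(X=2) = 20412/78125 ≈ 26.13%


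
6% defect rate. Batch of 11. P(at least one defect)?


P(all good) = (47/50)^11 = 2472159215084012303/4882812500000000000
P(≥1 defect) = 2410653284915987697/4882812500000000000

P = 2410653284915987697/4882812500000000000 ≈ 49.37%


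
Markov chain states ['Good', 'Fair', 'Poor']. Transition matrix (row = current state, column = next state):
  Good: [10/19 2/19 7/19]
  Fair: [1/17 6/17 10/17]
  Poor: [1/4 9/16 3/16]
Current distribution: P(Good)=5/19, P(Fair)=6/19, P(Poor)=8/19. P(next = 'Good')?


P(next=Good) = Σᵢ P(now=i)×P(i→Good)
= 5/19×10/19 + 6/19×1/17 + 8/19×1/4
= 50/361 + 6/323 + 2/19 = 1610/6137

P = 1610/6137 ≈ 0.2623


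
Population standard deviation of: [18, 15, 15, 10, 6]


Mean = 64/5
  (18-64/5)²=676/25
  (15-64/5)²=121/25
  (15-64/5)²=121/25
  (10-64/5)²=196/25
  (6-64/5)²=1156/25
Σ(x-μ)² = 454/5
σ² = (454/5)/5 = 454/25

σ = √(454/25) ≈ 4.2615


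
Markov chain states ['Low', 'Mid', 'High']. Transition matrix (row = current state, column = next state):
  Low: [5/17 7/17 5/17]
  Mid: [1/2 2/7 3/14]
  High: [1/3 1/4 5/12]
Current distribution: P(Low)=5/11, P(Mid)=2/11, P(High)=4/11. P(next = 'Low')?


P(next=Low) = Σᵢ P(now=i)×P(i→Low)
= 5/11×5/17 + 2/11×1/2 + 4/11×1/3
= 25/187 + 1/11 + 4/33 = 194/561

P = 194/561 ≈ 0.3458


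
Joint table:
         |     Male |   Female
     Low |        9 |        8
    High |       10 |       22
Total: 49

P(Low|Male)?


P(Low|Male) = 9/(9+10) = 9/19

P = 9/19 ≈ 47.37%


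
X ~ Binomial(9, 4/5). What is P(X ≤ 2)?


P(X ≤ 2) = Σ P(X=i) for i=0..2
P(X=0) = 1/1953125
P(X=1) = 36/1953125
P(X=2) = 576/1953125
Sum = 613/1953125

P(X ≤ 2) = 613/1953125 ≈ 0.03%


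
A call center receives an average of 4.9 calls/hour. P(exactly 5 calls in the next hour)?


Poisson(λ=4.9): P(X=5) = e^(-λ)×λ^k/k!
= e^(-4.9) × 4.9^5 / 5!
≈ 0.007446583071 × 2824.75249 / 120 ≈ 0.175290

P(X=5) ≈ 0.175290 ≈ 17.53%


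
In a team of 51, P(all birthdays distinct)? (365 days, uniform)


P(all different) = Π(365-i)/365 for i=0..50
= (365/365)×(364/365)×...×(315/365)
= 0.025568

P ≈ 0.0256 ≈ 2.56%


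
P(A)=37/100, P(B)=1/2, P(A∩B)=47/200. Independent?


P(A)×P(B) = 37/200
P(A∩B) = 47/200
Not equal → NOT independent

No, not independent


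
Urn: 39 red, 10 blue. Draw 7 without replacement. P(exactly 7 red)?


Hypergeometric: C(39,7)×C(10,0)/C(49,7)
= 15380937×1/85900584 = 466089/2603048

P(X=7) = 466089/2603048 ≈ 17.91%


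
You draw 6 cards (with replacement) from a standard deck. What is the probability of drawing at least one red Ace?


P(not a red Ace) = 50/52 = 25/26
P(none in 6 draws) = (25/26)^6 = 244140625/308915776
P(≥1 red Ace) = 1 - 244140625/308915776 = 64775151/308915776

P = 64775151/308915776 ≈ 20.97%


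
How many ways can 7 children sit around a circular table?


Circular arrangements of 7 distinct objects: fix one position to break rotational symmetry.
(n-1)! = 6! = 720

720


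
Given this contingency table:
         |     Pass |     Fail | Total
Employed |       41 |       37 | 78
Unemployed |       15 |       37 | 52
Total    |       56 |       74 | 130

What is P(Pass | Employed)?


P(Pass | Employed) = 41/(41+37) = 41/78

P(Pass|Employed) = 41/78 ≈ 52.56%


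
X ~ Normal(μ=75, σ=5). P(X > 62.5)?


z = (62.5-75)/5 = -2.5
P(X > 62.5) = 1 - P(Z ≤ -2.5) = 1 - 0.0062 = 0.9938

P(X > 62.5) ≈ 0.9938


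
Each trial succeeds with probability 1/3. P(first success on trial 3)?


Geometric: P(X=3) = (1-p)^(k-1)×p = (2/3)^2×1/3 = 4/27

P(X=3) = 4/27 ≈ 14.81%


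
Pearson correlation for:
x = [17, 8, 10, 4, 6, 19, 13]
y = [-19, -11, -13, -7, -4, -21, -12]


n=7, Σx=77, Σy=-87, Σxy=-1148, Σx²=1035, Σy²=1301
r = (7×(-1148) - 77×(-87))/√((7×1035 - 77²)(7×1301 - (-87)²))
= -1337/√(1316×1538) = -1337/√2024008 ≈ -1337/1422.6764 ≈ -0.9398

r ≈ -0.9398


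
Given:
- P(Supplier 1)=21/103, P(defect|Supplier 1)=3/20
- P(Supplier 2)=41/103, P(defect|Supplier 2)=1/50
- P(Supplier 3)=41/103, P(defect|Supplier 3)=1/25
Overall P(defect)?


P(B) = Σ P(B|Aᵢ)×P(Aᵢ)
  3/20×21/103 = 63/2060
  1/50×41/103 = 41/5150
  1/25×41/103 = 41/2575
Sum = 561/10300

P(defect) = 561/10300 ≈ 5.45%


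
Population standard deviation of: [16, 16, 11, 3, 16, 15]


Mean = 77/6
  (16-77/6)²=361/36
  (16-77/6)²=361/36
  (11-77/6)²=121/36
  (3-77/6)²=3481/36
  (16-77/6)²=361/36
  (15-77/6)²=169/36
Σ(x-μ)² = 809/6
σ² = (809/6)/6 = 809/36

σ = √(809/36) ≈ 4.7405


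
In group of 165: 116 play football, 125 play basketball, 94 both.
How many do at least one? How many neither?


|A∪B| = 116+125-94 = 147
Neither = 165-147 = 18

At least one: 147; Neither: 18


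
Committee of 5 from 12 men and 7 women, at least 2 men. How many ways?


Count by #men:
  2M,3W: C(12,2)×C(7,3)=2310
  3M,2W: C(12,3)×C(7,2)=4620
  4M,1W: C(12,4)×C(7,1)=3465
  5M,0W: C(12,5)×C(7,0)=792
Total = 11187

11187


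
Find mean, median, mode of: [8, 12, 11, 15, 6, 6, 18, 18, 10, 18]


Sorted: [6, 6, 8, 10, 11, 12, 15, 18, 18, 18]
Mean = 122/10 = 61/5
Median = 23/2
Freq: {8: 1, 12: 1, 11: 1, 15: 1, 6: 2, 18: 3, 10: 1}
Mode: [18]

Mean=61/5, Median=23/2, Mode=18


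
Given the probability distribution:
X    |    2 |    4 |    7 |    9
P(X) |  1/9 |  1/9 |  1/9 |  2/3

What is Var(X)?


E[X] = 67/9
E[X²] = 185/3
Var(X) = E[X²] - (E[X])² = 185/3 - 4489/81 = 506/81

Var(X) = 506/81 ≈ 6.2469


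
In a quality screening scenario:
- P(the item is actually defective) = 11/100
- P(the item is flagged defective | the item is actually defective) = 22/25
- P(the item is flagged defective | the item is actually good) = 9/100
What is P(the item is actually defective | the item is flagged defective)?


Using Bayes' theorem:
P(A|B) = P(B|A)·P(A) / P(B)

P(the item is flagged defective) = 22/25 × 11/100 + 9/100 × 89/100
= 121/1250 + 801/10000 = 1769/10000

P(the item is actually defective|the item is flagged defective) = (121/1250) / (1769/10000) = 968/1769

P(the item is actually defective|the item is flagged defective) = 968/1769 ≈ 54.72%


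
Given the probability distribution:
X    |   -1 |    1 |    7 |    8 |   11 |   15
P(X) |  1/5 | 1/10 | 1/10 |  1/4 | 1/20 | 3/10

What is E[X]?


E[X] = Σ x·P(X=x)
= (-1)×(1/5) + (1)×(1/10) + (7)×(1/10) + (8)×(1/4) + (11)×(1/20) + (15)×(3/10)
= 153/20

E[X] = 153/20


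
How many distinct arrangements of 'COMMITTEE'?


Letters: 9, freq: {'C': 1, 'O': 1, 'M': 2, 'I': 1, 'T': 2, 'E': 2}
9!/(1!×1!×2!×1!×2!×2!) = 362880/8 = 45360

45360


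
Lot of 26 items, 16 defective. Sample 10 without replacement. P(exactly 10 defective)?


Hypergeometric: C(16,10)×C(10,0)/C(26,10)
= 8008×1/5311735 = 56/37145

P(X=10) = 56/37145 ≈ 0.15%


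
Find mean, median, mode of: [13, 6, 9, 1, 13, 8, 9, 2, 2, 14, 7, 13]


Sorted: [1, 2, 2, 6, 7, 8, 9, 9, 13, 13, 13, 14]
Mean = 97/12
Median = 17/2
Freq: {13: 3, 6: 1, 9: 2, 1: 1, 8: 1, 2: 2, 14: 1, 7: 1}
Mode: [13]

Mean=97/12, Median=17/2, Mode=13


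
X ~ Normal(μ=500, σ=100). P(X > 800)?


z = (800-500)/100 = 3.0
P(X > 800) = 1 - P(Z ≤ 3.0) = 1 - 0.9987 = 0.0013

P(X > 800) ≈ 0.0013


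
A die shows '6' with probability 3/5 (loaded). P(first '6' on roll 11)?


Geometric: P(X=11) = (1-p)^(k-1)×p = (2/5)^10×3/5 = 3072/48828125

P(X=11) = 3072/48828125 ≈ 0.01%


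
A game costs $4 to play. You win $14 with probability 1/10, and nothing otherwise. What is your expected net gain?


E[gain] = (14-4)×1/10 + (-4)×9/10
= 1 - 18/5 = -13/5

Expected net gain = $-13/5 ≈ $-2.60


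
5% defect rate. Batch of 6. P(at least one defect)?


P(all good) = (19/20)^6 = 47045881/64000000
P(≥1 defect) = 16954119/64000000

P = 16954119/64000000 ≈ 26.49%


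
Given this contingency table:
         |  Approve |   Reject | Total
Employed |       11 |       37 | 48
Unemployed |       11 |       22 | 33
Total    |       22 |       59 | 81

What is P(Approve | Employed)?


P(Approve | Employed) = 11/(11+37) = 11/48

P(Approve|Employed) = 11/48 ≈ 22.92%


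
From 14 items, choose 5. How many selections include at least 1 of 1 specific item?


Complement: C(14,5) - C(13,5) = 2002 - 1287 = 715

715


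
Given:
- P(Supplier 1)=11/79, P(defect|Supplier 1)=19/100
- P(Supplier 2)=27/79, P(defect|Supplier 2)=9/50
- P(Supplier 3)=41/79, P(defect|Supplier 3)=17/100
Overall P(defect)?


P(B) = Σ P(B|Aᵢ)×P(Aᵢ)
  19/100×11/79 = 209/7900
  9/50×27/79 = 243/3950
  17/100×41/79 = 697/7900
Sum = 348/1975

P(defect) = 348/1975 ≈ 17.62%


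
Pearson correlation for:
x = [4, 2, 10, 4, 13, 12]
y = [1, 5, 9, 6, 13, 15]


n=6, Σx=45, Σy=49, Σxy=477, Σx²=449, Σy²=537
r = (6×477 - 45×49)/√((6×449 - 45²)(6×537 - 49²))
= 657/√(669×821) = 657/√549249 ≈ 657/741.1134 ≈ 0.8865

r ≈ 0.8865


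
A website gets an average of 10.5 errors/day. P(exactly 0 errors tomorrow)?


Poisson(λ=10.5): P(X=0) = e^(-λ)×λ^k/k!
= e^(-10.5) × 10.5^0 / 0!
≈ 2.753644935e-05 × 1 / 1 ≈ 0.000028

P(X=0) ≈ 0.000028 ≈ 0.00%


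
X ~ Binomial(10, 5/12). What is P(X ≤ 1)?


P(X ≤ 1) = Σ P(X=i) for i=0..1
P(X=0) = 282475249/61917364224
P(X=1) = 1008840175/30958682112
Sum = 766718533/20639121408

P(X ≤ 1) = 766718533/20639121408 ≈ 3.71%


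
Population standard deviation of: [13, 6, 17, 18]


Mean = 54/4 = 27/2
  (13-27/2)²=1/4
  (6-27/2)²=225/4
  (17-27/2)²=49/4
  (18-27/2)²=81/4
Σ(x-μ)² = 89
σ² = 89/4

σ = √(89/4) ≈ 4.7170


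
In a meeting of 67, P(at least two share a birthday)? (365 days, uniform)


P(all different) = Π(365-i)/365 for i=0..66
= 0.001560
P(match) = 1 - 0.001560 = 0.998440

P ≈ 0.9984 ≈ 99.84%


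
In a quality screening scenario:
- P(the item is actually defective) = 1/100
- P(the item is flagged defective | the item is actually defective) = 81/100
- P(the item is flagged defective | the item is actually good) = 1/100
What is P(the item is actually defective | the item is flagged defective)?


Using Bayes' theorem:
P(A|B) = P(B|A)·P(A) / P(B)

P(the item is flagged defective) = 81/100 × 1/100 + 1/100 × 99/100
= 81/10000 + 99/10000 = 9/500

P(the item is actually defective|the item is flagged defective) = (81/10000) / (9/500) = 9/20

P(the item is actually defective|the item is flagged defective) = 9/20 ≈ 45.00%


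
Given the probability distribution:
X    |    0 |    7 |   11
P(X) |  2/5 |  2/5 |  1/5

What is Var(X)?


E[X] = 5
E[X²] = 219/5
Var(X) = E[X²] - (E[X])² = 219/5 - 25 = 94/5

Var(X) = 94/5 ≈ 18.8000


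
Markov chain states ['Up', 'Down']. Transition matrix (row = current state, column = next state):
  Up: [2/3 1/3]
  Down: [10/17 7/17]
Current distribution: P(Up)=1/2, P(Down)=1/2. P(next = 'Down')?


P(next=Down) = Σᵢ P(now=i)×P(i→Down)
= 1/2×1/3 + 1/2×7/17
= 1/6 + 7/34 = 19/51

P = 19/51 ≈ 0.3725


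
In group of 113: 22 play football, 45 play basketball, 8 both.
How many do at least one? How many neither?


|A∪B| = 22+45-8 = 59
Neither = 113-59 = 54

At least one: 59; Neither: 54


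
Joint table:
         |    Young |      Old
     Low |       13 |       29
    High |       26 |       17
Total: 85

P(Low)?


P(Low) = (13+29)/85 = 42/85

P(Low) = 42/85 ≈ 49.41%


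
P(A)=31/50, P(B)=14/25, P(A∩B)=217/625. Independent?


P(A)×P(B) = 217/625
P(A∩B) = 217/625
Equal ✓ → Independent

Yes, independent


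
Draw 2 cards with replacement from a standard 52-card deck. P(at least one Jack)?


P(not a Jack) = 48/52 = 12/13
P(none in 2 draws) = (12/13)^2 = 144/169
P(≥1 Jack) = 1 - 144/169 = 25/169

P = 25/169 ≈ 14.79%


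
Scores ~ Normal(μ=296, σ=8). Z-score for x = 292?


z = (x - μ)/σ = (292 - 296)/8 = -0.5

z = -0.5


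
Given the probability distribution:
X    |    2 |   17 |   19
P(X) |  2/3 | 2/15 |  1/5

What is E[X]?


E[X] = Σ x·P(X=x)
= (2)×(2/3) + (17)×(2/15) + (19)×(1/5)
= 37/5

E[X] = 37/5


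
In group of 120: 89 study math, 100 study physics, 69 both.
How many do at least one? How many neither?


|A∪B| = 89+100-69 = 120
Neither = 120-120 = 0

At least one: 120; Neither: 0


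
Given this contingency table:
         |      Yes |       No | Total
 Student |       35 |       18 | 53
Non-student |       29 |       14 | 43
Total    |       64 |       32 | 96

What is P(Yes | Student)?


P(Yes | Student) = 35/(35+18) = 35/53

P(Yes|Student) = 35/53 ≈ 66.04%


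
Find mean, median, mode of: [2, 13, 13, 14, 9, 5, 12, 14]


Sorted: [2, 5, 9, 12, 13, 13, 14, 14]
Mean = 82/8 = 41/4
Median = 25/2
Freq: {2: 1, 13: 2, 14: 2, 9: 1, 5: 1, 12: 1}
Mode: [13, 14]

Mean=41/4, Median=25/2, Mode=[13, 14]


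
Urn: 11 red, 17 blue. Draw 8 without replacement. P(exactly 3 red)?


Hypergeometric: C(11,3)×C(17,5)/C(28,8)
= 165×6188/3108105 = 68/207

P(X=3) = 68/207 ≈ 32.85%


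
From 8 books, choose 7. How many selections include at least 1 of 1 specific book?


Complement: C(8,7) - C(7,7) = 8 - 1 = 7

7


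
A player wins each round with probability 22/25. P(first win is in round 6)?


Geometric: P(X=6) = (1-p)^(k-1)×p = (3/25)^5×22/25 = 5346/244140625

P(X=6) = 5346/244140625 ≈ 0.00%


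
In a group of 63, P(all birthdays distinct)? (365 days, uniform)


P(all different) = Π(365-i)/365 for i=0..62
= (365/365)×(364/365)×...×(303/365)
= 0.003396

P ≈ 0.0034 ≈ 0.34%


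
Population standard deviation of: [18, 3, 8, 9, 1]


Mean = 39/5
  (18-39/5)²=2601/25
  (3-39/5)²=576/25
  (8-39/5)²=1/25
  (9-39/5)²=36/25
  (1-39/5)²=1156/25
Σ(x-μ)² = 874/5
σ² = (874/5)/5 = 874/25

σ = √(874/25) ≈ 5.9127


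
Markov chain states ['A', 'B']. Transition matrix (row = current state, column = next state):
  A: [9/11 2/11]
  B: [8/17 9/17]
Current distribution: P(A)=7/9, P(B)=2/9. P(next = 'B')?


P(next=B) = Σᵢ P(now=i)×P(i→B)
= 7/9×2/11 + 2/9×9/17
= 14/99 + 2/17 = 436/1683

P = 436/1683 ≈ 0.2591


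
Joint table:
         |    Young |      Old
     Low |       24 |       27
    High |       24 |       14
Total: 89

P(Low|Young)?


P(Low|Young) = 24/(24+24) = 24/48 = 1/2

P = 1/2 ≈ 50.00%


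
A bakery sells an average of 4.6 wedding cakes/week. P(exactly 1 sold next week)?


Poisson(λ=4.6): P(X=1) = e^(-λ)×λ^k/k!
= e^(-4.6) × 4.6^1 / 1!
≈ 0.01005183574 × 4.6 / 1 ≈ 0.046238

P(X=1) ≈ 0.046238 ≈ 4.62%


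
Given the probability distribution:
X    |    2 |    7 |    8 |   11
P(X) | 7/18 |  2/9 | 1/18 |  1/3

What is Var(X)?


E[X] = 58/9
E[X²] = 169/3
Var(X) = E[X²] - (E[X])² = 169/3 - 3364/81 = 1199/81

Var(X) = 1199/81 ≈ 14.8025


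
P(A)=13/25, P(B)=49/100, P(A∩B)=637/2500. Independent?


P(A)×P(B) = 637/2500
P(A∩B) = 637/2500
Equal ✓ → Independent

Yes, independent


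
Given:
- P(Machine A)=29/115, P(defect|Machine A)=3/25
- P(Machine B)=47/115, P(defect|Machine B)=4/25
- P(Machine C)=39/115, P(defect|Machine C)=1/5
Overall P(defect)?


P(B) = Σ P(B|Aᵢ)×P(Aᵢ)
  3/25×29/115 = 87/2875
  4/25×47/115 = 188/2875
  1/5×39/115 = 39/575
Sum = 94/575

P(defect) = 94/575 ≈ 16.35%


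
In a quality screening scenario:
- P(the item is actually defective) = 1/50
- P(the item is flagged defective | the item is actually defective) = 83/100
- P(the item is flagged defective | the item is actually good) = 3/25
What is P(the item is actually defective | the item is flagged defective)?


Using Bayes' theorem:
P(A|B) = P(B|A)·P(A) / P(B)

P(the item is flagged defective) = 83/100 × 1/50 + 3/25 × 49/50
= 83/5000 + 147/1250 = 671/5000

P(the item is actually defective|the item is flagged defective) = (83/5000) / (671/5000) = 83/671

P(the item is actually defective|the item is flagged defective) = 83/671 ≈ 12.37%


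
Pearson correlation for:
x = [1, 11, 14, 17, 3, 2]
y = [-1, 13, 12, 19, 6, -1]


n=6, Σx=48, Σy=48, Σxy=649, Σx²=620, Σy²=712
r = (6×649 - 48×48)/√((6×620 - 48²)(6×712 - 48²))
= 1590/√(1416×1968) = 1590/√2786688 ≈ 1590/1669.3376 ≈ 0.9525

r ≈ 0.9525


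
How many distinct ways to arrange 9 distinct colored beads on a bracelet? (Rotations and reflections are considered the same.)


Free circular arrangements: rotations and reflections both identified.
(n-1)!/2 = 8!/2 = 40320/2 = 20160

20160


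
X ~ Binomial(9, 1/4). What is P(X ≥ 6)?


P(X ≥ 6) = Σ P(X=i) for i=6..9
P(X=6) = 567/65536
P(X=7) = 81/65536
P(X=8) = 27/262144
P(X=9) = 1/262144
Sum = 655/65536

P(X ≥ 6) = 655/65536 ≈ 1.00%


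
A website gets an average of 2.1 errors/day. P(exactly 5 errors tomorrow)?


Poisson(λ=2.1): P(X=5) = e^(-λ)×λ^k/k!
= e^(-2.1) × 2.1^5 / 5!
≈ 0.1224564283 × 40.84101 / 120 ≈ 0.041677

P(X=5) ≈ 0.041677 ≈ 4.17%


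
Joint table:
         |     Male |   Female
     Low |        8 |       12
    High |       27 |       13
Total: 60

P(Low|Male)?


P(Low|Male) = 8/(8+27) = 8/35

P = 8/35 ≈ 22.86%


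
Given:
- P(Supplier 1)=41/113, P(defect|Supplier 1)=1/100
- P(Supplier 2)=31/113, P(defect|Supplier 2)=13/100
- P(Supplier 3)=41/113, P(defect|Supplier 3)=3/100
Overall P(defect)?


P(B) = Σ P(B|Aᵢ)×P(Aᵢ)
  1/100×41/113 = 41/11300
  13/100×31/113 = 403/11300
  3/100×41/113 = 123/11300
Sum = 567/11300

P(defect) = 567/11300 ≈ 5.02%


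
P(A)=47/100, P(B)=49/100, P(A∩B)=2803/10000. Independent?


P(A)×P(B) = 2303/10000
P(A∩B) = 2803/10000
Not equal → NOT independent

No, not independent


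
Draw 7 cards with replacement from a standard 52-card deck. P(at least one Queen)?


P(not a Queen) = 48/52 = 12/13
P(none in 7 draws) = (12/13)^7 = 35831808/62748517
P(≥1 Queen) = 1 - 35831808/62748517 = 26916709/62748517

P = 26916709/62748517 ≈ 42.90%


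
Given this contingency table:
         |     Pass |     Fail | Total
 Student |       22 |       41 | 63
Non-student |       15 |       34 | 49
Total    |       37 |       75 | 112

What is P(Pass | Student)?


P(Pass | Student) = 22/(22+41) = 22/63

P(Pass|Student) = 22/63 ≈ 34.92%


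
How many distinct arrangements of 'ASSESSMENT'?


Letters: 10, freq: {'A': 1, 'S': 4, 'E': 2, 'M': 1, 'N': 1, 'T': 1}
10!/(1!×4!×2!×1!×1!×1!) = 3628800/48 = 75600

75600


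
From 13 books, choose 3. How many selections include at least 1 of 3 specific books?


Complement: C(13,3) - C(10,3) = 286 - 120 = 166

166


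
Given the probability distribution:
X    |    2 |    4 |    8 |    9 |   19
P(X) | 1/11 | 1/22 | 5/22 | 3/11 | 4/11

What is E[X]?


E[X] = Σ x·P(X=x)
= (2)×(1/11) + (4)×(1/22) + (8)×(5/22) + (9)×(3/11) + (19)×(4/11)
= 127/11

E[X] = 127/11


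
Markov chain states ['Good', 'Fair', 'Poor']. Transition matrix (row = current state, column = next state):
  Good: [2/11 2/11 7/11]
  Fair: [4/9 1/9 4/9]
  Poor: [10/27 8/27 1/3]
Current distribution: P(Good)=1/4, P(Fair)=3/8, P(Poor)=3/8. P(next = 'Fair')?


P(next=Fair) = Σᵢ P(now=i)×P(i→Fair)
= 1/4×2/11 + 3/8×1/9 + 3/8×8/27
= 1/22 + 1/24 + 1/9 = 157/792

P = 157/792 ≈ 0.1982


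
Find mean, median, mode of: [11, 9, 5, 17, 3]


Sorted: [3, 5, 9, 11, 17]
Mean = 45/5 = 9
Median = 9
Freq: {11: 1, 9: 1, 5: 1, 17: 1, 3: 1}
Mode: No mode

Mean=9, Median=9, Mode=No mode


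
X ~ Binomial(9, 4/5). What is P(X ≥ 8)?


P(X ≥ 8) = Σ P(X=i) for i=8..9
P(X=8) = 589824/1953125
P(X=9) = 262144/1953125
Sum = 851968/1953125

P(X ≥ 8) = 851968/1953125 ≈ 43.62%


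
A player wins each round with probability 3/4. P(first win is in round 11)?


Geometric: P(X=11) = (1-p)^(k-1)×p = (1/4)^10×3/4 = 3/4194304

P(X=11) = 3/4194304 ≈ 0.00%


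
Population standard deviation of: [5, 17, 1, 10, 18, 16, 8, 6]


Mean = 81/8
  (5-81/8)²=1681/64
  (17-81/8)²=3025/64
  (1-81/8)²=5329/64
  (10-81/8)²=1/64
  (18-81/8)²=3969/64
  (16-81/8)²=2209/64
  (8-81/8)²=289/64
  (6-81/8)²=1089/64
Σ(x-μ)² = 2199/8
σ² = (2199/8)/8 = 2199/64

σ = √(2199/64) ≈ 5.8617


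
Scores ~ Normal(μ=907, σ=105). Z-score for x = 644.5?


z = (x - μ)/σ = (644.5 - 907)/105 = -2.5

z = -2.5


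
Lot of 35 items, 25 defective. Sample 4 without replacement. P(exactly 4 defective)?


Hypergeometric: C(25,4)×C(10,0)/C(35,4)
= 12650×1/52360 = 115/476

P(X=4) = 115/476 ≈ 24.16%


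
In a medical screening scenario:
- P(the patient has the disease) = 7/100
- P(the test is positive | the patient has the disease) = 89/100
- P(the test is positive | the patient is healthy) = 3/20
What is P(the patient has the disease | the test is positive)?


Using Bayes' theorem:
P(A|B) = P(B|A)·P(A) / P(B)

P(the test is positive) = 89/100 × 7/100 + 3/20 × 93/100
= 623/10000 + 279/2000 = 1009/5000

P(the patient has the disease|the test is positive) = (623/10000) / (1009/5000) = 623/2018

P(the patient has the disease|the test is positive) = 623/2018 ≈ 30.87%


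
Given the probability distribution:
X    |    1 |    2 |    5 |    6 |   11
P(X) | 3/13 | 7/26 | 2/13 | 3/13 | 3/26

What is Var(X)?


E[X] = 109/26
E[X²] = 713/26
Var(X) = E[X²] - (E[X])² = 713/26 - 11881/676 = 6657/676

Var(X) = 6657/676 ≈ 9.8476


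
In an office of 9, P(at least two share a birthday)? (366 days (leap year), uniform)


P(all different) = Π(366-i)/366 for i=0..8
= 0.905624
P(match) = 1 - 0.905624 = 0.094376

P ≈ 0.0944 ≈ 9.44%


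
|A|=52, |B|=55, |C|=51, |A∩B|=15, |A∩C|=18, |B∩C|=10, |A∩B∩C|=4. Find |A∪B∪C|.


|A∪B∪C| = 52+55+51-15-18-10+4 = 119

|A∪B∪C| = 119


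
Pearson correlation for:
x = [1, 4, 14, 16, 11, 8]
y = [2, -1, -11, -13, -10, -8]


n=6, Σx=54, Σy=-41, Σxy=-538, Σx²=654, Σy²=459
r = (6×(-538) - 54×(-41))/√((6×654 - 54²)(6×459 - (-41)²))
= -1014/√(1008×1073) = -1014/√1081584 ≈ -1014/1039.9923 ≈ -0.9750

r ≈ -0.9750


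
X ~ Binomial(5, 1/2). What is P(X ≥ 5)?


P(X ≥ 5) = Σ P(X=i) for i=5..5
P(X=5) = 1/32
Sum = 1/32

P(X ≥ 5) = 1/32 ≈ 3.12%


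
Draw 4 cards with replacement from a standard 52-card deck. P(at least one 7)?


P(not a 7) = 48/52 = 12/13
P(none in 4 draws) = (12/13)^4 = 20736/28561
P(≥1 7) = 1 - 20736/28561 = 7825/28561

P = 7825/28561 ≈ 27.40%


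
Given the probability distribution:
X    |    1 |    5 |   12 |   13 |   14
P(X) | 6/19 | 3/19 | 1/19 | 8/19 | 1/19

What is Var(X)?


E[X] = 151/19
E[X²] = 1773/19
Var(X) = E[X²] - (E[X])² = 1773/19 - 22801/361 = 10886/361

Var(X) = 10886/361 ≈ 30.1551


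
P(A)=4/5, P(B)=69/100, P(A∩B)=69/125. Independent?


P(A)×P(B) = 69/125
P(A∩B) = 69/125
Equal ✓ → Independent

Yes, independent


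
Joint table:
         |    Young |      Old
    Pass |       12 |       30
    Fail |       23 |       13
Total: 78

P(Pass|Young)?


P(Pass|Young) = 12/(12+23) = 12/35

P = 12/35 ≈ 34.29%


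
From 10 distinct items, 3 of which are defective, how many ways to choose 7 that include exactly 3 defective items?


Choose 3 of the 3 defective items and 4 of the other 7 items:
C(3,3)×C(7,4) = 1×35 = 35

35


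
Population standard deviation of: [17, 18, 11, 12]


Mean = 58/4 = 29/2
  (17-29/2)²=25/4
  (18-29/2)²=49/4
  (11-29/2)²=49/4
  (12-29/2)²=25/4
Σ(x-μ)² = 37
σ² = 37/4

σ = √(37/4) ≈ 3.0414


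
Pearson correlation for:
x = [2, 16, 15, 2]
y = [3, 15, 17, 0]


n=4, Σx=35, Σy=35, Σxy=501, Σx²=489, Σy²=523
r = (4×501 - 35×35)/√((4×489 - 35²)(4×523 - 35²))
= 779/√(731×867) = 779/√633777 ≈ 779/796.1011 ≈ 0.9785

r ≈ 0.9785


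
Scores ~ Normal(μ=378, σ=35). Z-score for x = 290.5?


z = (x - μ)/σ = (290.5 - 378)/35 = -2.5

z = -2.5


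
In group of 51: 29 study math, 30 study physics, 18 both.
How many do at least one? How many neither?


|A∪B| = 29+30-18 = 41
Neither = 51-41 = 10

At least one: 41; Neither: 10


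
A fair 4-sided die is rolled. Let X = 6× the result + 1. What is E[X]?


E[die] = (1+4)/2 = 5/2
E[X] = 6×5/2 + 1 = 16

E[X] = 16


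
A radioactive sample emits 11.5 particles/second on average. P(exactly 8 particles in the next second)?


Poisson(λ=11.5): P(X=8) = e^(-λ)×λ^k/k!
= e^(-11.5) × 11.5^8 / 8!
≈ 1.01300936e-05 × 305902286.254 / 40320 ≈ 0.076856

P(X=8) ≈ 0.076856 ≈ 7.69%


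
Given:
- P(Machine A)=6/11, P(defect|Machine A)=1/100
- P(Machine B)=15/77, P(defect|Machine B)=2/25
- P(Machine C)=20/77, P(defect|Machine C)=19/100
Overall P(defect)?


P(B) = Σ P(B|Aᵢ)×P(Aᵢ)
  1/100×6/11 = 3/550
  2/25×15/77 = 6/385
  19/100×20/77 = 19/385
Sum = 271/3850

P(defect) = 271/3850 ≈ 7.04%


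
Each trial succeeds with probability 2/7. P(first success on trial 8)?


Geometric: P(X=8) = (1-p)^(k-1)×p = (5/7)^7×2/7 = 156250/5764801

P(X=8) = 156250/5764801 ≈ 2.71%


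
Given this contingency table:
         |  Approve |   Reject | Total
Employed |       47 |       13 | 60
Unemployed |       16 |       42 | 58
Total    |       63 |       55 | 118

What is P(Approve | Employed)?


P(Approve | Employed) = 47/(47+13) = 47/60

P(Approve|Employed) = 47/60 ≈ 78.33%


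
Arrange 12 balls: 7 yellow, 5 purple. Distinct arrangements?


12!/(7!×5!) = 792

792


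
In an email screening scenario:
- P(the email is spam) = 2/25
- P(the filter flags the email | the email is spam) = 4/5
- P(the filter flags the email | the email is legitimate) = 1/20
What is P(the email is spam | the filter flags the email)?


Using Bayes' theorem:
P(A|B) = P(B|A)·P(A) / P(B)

P(the filter flags the email) = 4/5 × 2/25 + 1/20 × 23/25
= 8/125 + 23/500 = 11/100

P(the email is spam|the filter flags the email) = (8/125) / (11/100) = 32/55

P(the email is spam|the filter flags the email) = 32/55 ≈ 58.18%


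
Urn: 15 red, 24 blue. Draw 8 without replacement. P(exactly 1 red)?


Hypergeometric: C(15,1)×C(24,7)/C(39,8)
= 15×346104/61523748 = 690/8177

P(X=1) = 690/8177 ≈ 8.44%


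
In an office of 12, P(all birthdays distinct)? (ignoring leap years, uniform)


P(all different) = Π(365-i)/365 for i=0..11
= (365/365)×(364/365)×...×(354/365)
= 0.832975

P ≈ 0.8330 ≈ 83.30%


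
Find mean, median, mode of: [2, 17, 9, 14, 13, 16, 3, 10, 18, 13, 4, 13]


Sorted: [2, 3, 4, 9, 10, 13, 13, 13, 14, 16, 17, 18]
Mean = 132/12 = 11
Median = 13
Freq: {2: 1, 17: 1, 9: 1, 14: 1, 13: 3, 16: 1, 3: 1, 10: 1, 18: 1, 4: 1}
Mode: [13]

Mean=11, Median=13, Mode=13


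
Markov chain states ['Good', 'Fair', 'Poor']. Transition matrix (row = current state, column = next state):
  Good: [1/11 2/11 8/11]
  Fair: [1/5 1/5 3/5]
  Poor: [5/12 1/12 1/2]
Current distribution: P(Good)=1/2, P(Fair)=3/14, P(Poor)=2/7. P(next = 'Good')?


P(next=Good) = Σᵢ P(now=i)×P(i→Good)
= 1/2×1/11 + 3/14×1/5 + 2/7×5/12
= 1/22 + 3/70 + 5/42 = 479/2310

P = 479/2310 ≈ 0.2074


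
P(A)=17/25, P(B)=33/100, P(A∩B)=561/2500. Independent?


P(A)×P(B) = 561/2500
P(A∩B) = 561/2500
Equal ✓ → Independent

Yes, independent


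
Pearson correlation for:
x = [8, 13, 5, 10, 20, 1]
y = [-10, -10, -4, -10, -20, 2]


n=6, Σx=57, Σy=-52, Σxy=-728, Σx²=759, Σy²=720
r = (6×(-728) - 57×(-52))/√((6×759 - 57²)(6×720 - (-52)²))
= -1404/√(1305×1616) = -1404/√2108880 ≈ -1404/1452.1983 ≈ -0.9668

r ≈ -0.9668


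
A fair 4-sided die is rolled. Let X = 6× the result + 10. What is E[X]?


E[die] = (1+4)/2 = 5/2
E[X] = 6×5/2 + 10 = 25

E[X] = 25


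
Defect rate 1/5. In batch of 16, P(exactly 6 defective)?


Binomial: P(X=6) = C(16,6)×p^6×(1-p)^10
= 8008 × 1/15625 × 1048576/9765625 = 8396996608/152587890625

P(X=6) = 8396996608/152587890625 ≈ 5.50%


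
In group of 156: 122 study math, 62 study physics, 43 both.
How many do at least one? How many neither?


|A∪B| = 122+62-43 = 141
Neither = 156-141 = 15

At least one: 141; Neither: 15
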